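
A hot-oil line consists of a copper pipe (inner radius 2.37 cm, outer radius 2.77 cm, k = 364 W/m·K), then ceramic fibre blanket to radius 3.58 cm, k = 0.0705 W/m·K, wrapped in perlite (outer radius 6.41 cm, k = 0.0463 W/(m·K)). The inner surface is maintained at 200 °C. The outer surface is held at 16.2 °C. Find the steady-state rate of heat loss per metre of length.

Q' = 71.2 W/m

Treat each layer as a resistance in series:
  R'_copper = ln(0.0277/0.0237)/(2πk) = 0.1560/(2π·364) = 6.819×10^-5 m·K/W
  R'_ceramic fibre blanket = ln(0.0358/0.0277)/(2πk) = 0.2565/(2π·0.0705) = 0.5791 m·K/W
  R'_perlite = ln(0.0641/0.0358)/(2πk) = 0.5825/(2π·0.0463) = 2.002 m·K/W
ΣR = 6.819×10^-5 + 0.5791 + 2.002 = 2.581 m·K/W
Q' = ΔT/ΣR = (200 °C − 16.2 °C)/2.581 = 71.2 W/m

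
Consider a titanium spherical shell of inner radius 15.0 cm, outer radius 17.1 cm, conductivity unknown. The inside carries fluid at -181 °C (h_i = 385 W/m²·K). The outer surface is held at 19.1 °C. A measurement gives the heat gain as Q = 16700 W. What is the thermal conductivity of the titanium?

k = 23.3 W/m·K

ΣR = ΔT/Q = |-181 − 19.1|/16700 = 0.01198 K/W
Known resistances:
  R_conv,in = 1/(4πr²h) = 1/(4π·0.150²·385) = 0.009186 K/W
R_titanium = ΣR − ΣR_known = 0.01198 − 0.009186 = 0.002794 K/W
(1/r₁−1/r₂)/(4πk) = 0.002794 ⇒ k = 0.8187/(4π·0.002794) = 23.3 W/m·K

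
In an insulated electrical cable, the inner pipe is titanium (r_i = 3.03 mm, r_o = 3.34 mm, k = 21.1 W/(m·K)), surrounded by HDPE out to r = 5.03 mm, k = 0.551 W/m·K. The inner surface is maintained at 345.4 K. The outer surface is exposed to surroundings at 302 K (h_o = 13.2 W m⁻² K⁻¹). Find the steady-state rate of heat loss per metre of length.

Q' = 17.2 W/m

Series thermal resistances, inner to outer:
  R'_titanium = ln(0.00334/0.00303)/(2πk) = 0.09741/(2π·21.1) = 7.347×10^-4 m·K/W
  R'_HDPE = ln(0.00503/0.00334)/(2πk) = 0.4094/(2π·0.551) = 0.1183 m·K/W
  R'_conv,out = 1/(2πr h) = 1/(2π·0.00503·13.2) = 2.397 m·K/W
ΣR = 7.347×10^-4 + 0.1183 + 2.397 = 2.516 m·K/W
Q' = ΔT/ΣR = (345.4 K − 302 K)/2.516 = 17.2 W/m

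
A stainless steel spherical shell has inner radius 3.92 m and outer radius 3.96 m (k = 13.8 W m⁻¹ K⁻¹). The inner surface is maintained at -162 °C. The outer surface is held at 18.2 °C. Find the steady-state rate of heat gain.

Q = 4πk·ΔT/(1/r₁ − 1/r₂) = 4π × 13.8 × 180.2 / (1/3.92 − 1/3.96) = 1.21×10^7 W

Q = 1.21×10^7 W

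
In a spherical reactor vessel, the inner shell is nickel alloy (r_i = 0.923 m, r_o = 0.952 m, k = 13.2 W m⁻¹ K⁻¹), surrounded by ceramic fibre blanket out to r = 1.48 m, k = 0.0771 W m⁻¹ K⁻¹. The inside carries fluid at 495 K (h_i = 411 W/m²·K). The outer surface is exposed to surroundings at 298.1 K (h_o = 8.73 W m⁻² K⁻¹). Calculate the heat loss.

Series thermal resistances, inner to outer:
  R_conv,in = 1/(4πr²h) = 1/(4π·0.923²·411) = 2.273×10^-4 K/W
  R_nickel alloy = (1/0.923 − 1/0.952)/(4πk) = 0.03300/(4π·13.2) = 1.990×10^-4 K/W
  R_ceramic fibre blanket = (1/0.952 − 1/1.48)/(4πk) = 0.3747/(4π·0.0771) = 0.3868 K/W
  R_conv,out = 1/(4πr²h) = 1/(4π·1.48²·8.73) = 0.004162 K/W
ΣR = 2.273×10^-4 + 1.990×10^-4 + 0.3868 + 0.004162 = 0.3914 K/W
Q = ΔT/ΣR = (495 K − 298.1 K)/0.3914 = 503 W

Q = 503 W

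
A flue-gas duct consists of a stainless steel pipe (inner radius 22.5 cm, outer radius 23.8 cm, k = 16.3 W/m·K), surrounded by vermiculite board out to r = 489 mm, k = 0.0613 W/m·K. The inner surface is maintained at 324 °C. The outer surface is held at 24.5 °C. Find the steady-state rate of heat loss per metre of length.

Q' = 160 W/m

Resistance network (inner→outer):
  R'_stainless steel = ln(0.238/0.225)/(2πk) = 0.05617/(2π·16.3) = 5.485×10^-4 m·K/W
  R'_vermiculite board = ln(0.489/0.238)/(2πk) = 0.7201/(2π·0.0613) = 1.870 m·K/W
ΣR = 5.485×10^-4 + 1.870 = 1.871 m·K/W
Q' = ΔT/ΣR = (324 °C − 24.5 °C)/1.871 = 160 W/m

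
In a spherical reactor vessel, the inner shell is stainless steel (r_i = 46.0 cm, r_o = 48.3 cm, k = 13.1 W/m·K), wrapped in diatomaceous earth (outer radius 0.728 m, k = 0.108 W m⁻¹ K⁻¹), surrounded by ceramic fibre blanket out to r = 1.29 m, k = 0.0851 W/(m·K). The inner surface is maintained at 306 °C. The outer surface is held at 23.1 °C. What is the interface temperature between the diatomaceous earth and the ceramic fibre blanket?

Resistance network (inner→outer):
  R_stainless steel = (1/0.460 − 1/0.483)/(4πk) = 0.1035/(4π·13.1) = 6.288×10^-4 K/W
  R_diatomaceous earth = (1/0.483 − 1/0.728)/(4πk) = 0.6968/(4π·0.108) = 0.5134 K/W
  R_ceramic fibre blanket = (1/0.728 − 1/1.29)/(4πk) = 0.5984/(4π·0.0851) = 0.5596 K/W
ΣR = 6.288×10^-4 + 0.5134 + 0.5596 = 1.074 K/W
Q = ΔT/ΣR = (306 °C − 23.1 °C)/1.074 = 263.4 W
From the inner boundary to the diatomaceous earth/ceramic fibre blanket interface, ΣR_partial = 0.5140 K/W.
T_interface = T_in − Q·ΣR_partial = 306 °C − (263.4)(0.5140) = 171 °C

T = 171 °C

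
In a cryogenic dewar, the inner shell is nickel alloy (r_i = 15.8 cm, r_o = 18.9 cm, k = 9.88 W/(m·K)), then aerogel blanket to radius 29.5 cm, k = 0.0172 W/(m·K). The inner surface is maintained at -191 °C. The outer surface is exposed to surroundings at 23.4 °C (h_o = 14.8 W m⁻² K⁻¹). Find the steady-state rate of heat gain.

Series thermal resistances, inner to outer:
  R_nickel alloy = (1/0.158 − 1/0.189)/(4πk) = 1.038/(4π·9.88) = 0.008361 K/W
  R_aerogel blanket = (1/0.189 − 1/0.295)/(4πk) = 1.901/(4π·0.0172) = 8.796 K/W
  R_conv,out = 1/(4πr²h) = 1/(4π·0.295²·14.8) = 0.06179 K/W
ΣR = 0.008361 + 8.796 + 0.06179 = 8.866 K/W
Q = ΔT/ΣR = (-191 °C − 23.4 °C)/8.866 = -24.2 W
(Negative Q ⇒ heat flows inward; heat gain = 24.2 W.)

Q = 24.2 W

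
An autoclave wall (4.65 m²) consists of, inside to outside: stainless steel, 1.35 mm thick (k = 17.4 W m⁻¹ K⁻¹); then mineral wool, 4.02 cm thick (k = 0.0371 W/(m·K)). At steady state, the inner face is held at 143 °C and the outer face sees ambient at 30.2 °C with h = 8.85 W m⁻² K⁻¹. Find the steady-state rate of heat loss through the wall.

Q = 438 W

Series thermal resistances, inner to outer:
  R_stainless steel = L/(kA) = 0.00135/(17.4·4.65) = 1.669×10^-5 K/W
  R_mineral wool = L/(kA) = 0.0402/(0.0371·4.65) = 0.2330 K/W
  R_conv,out = 1/(hA) = 1/(8.85·4.65) = 0.02430 K/W
ΣR = 1.669×10^-5 + 0.2330 + 0.02430 = 0.2573 K/W
Q = ΔT/ΣR = (143 °C − 30.2 °C)/0.2573 = 438 W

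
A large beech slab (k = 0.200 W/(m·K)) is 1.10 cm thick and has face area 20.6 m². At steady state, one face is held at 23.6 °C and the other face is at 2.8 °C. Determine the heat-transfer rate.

Q = 7.79 kW

Q = kA·ΔT/L = 0.200 × 20.6 × |23.6 °C − 2.8 °C| / 0.0110 = 7790 W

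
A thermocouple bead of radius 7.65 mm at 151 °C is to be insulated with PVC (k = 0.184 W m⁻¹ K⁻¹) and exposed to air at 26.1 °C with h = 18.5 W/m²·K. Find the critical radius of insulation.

For a sphere, r_cr = 2k_ins/h = 2·0.184/18.5 = 0.0199 m = 1.99 cm

r_cr = 1.99 cm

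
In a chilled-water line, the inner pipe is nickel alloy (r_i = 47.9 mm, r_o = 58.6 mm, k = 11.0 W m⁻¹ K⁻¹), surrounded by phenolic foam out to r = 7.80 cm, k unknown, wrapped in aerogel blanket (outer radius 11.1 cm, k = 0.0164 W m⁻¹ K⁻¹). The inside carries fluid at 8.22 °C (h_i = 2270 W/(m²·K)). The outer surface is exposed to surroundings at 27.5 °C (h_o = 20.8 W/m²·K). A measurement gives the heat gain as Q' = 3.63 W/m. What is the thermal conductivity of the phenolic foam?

k = 0.0251 W/m·K

ΣR = ΔT/Q' = |8.22 − 27.5|/3.63 = 5.311 m·K/W
Known resistances:
  R'_conv,in = 1/(2πr h) = 1/(2π·0.0479·2270) = 0.001464 m·K/W
  R'_nickel alloy = ln(0.0586/0.0479)/(2πk) = 0.2016/(2π·11.0) = 0.002917 m·K/W
  R'_aerogel blanket = ln(0.111/0.0780)/(2πk) = 0.3528/(2π·0.0164) = 3.424 m·K/W
  R'_conv,out = 1/(2πr h) = 1/(2π·0.111·20.8) = 0.06893 m·K/W
R_phenolic foam = ΣR − ΣR_known = 5.311 − 3.497 = 1.814 m·K/W
ln(r₂/r₁)/(2πk) = 1.814 ⇒ k = 0.2860/(2π·1.814) = 0.0251 W/m·K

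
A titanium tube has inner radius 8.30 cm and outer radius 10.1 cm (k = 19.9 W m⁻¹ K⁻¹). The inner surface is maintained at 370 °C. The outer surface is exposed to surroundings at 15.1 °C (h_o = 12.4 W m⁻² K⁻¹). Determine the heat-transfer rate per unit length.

Q' = 2.76 kW/m

Treat each layer as a resistance in series:
  R'_titanium = ln(0.101/0.0830)/(2πk) = 0.1963/(2π·19.9) = 0.001570 m·K/W
  R'_conv,out = 1/(2πr h) = 1/(2π·0.101·12.4) = 0.1271 m·K/W
ΣR = 0.001570 + 0.1271 = 0.1287 m·K/W
Q' = ΔT/ΣR = (370 °C − 15.1 °C)/0.1287 = 2760 W/m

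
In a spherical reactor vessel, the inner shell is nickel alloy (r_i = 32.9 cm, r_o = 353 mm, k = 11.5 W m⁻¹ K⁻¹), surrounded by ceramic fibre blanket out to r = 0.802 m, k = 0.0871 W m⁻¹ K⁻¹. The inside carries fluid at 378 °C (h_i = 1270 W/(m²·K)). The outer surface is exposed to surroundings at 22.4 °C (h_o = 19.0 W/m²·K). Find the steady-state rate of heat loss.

Resistance network (inner→outer):
  R_conv,in = 1/(4πr²h) = 1/(4π·0.329²·1270) = 5.789×10^-4 K/W
  R_nickel alloy = (1/0.329 − 1/0.353)/(4πk) = 0.2067/(4π·11.5) = 0.001430 K/W
  R_ceramic fibre blanket = (1/0.353 − 1/0.802)/(4πk) = 1.586/(4π·0.0871) = 1.449 K/W
  R_conv,out = 1/(4πr²h) = 1/(4π·0.802²·19.0) = 0.006512 K/W
ΣR = 5.789×10^-4 + 0.001430 + 1.449 + 0.006512 = 1.458 K/W
Q = ΔT/ΣR = (378 °C − 22.4 °C)/1.458 = 244 W

Q = 244 W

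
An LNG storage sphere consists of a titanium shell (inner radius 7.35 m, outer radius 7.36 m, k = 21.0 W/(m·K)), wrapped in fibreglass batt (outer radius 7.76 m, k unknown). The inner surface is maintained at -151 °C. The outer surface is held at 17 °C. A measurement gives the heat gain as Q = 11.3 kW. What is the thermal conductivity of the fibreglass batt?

k = 0.0375 W/m·K

ΣR = ΔT/Q = |-151 − 17|/11300 = 0.01487 K/W
Known resistances:
  R_titanium = (1/7.35 − 1/7.36)/(4πk) = 1.849×10^-4/(4π·21.0) = 7.005×10^-7 K/W
R_fibreglass batt = ΣR − ΣR_known = 0.01487 − 7.005×10^-7 = 0.01487 K/W
(1/r₁−1/r₂)/(4πk) = 0.01487 ⇒ k = 0.007004/(4π·0.01487) = 0.0375 W/m·K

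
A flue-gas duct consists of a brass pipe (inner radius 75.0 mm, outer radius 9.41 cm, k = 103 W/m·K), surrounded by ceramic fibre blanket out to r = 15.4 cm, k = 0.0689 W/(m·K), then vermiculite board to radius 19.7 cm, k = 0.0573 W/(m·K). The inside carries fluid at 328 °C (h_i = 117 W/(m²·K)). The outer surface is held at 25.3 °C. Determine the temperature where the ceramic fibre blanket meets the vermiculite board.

Resistance network (inner→outer):
  R'_conv,in = 1/(2πr h) = 1/(2π·0.0750·117) = 0.01814 m·K/W
  R'_brass = ln(0.0941/0.0750)/(2πk) = 0.2269/(2π·103) = 3.506×10^-4 m·K/W
  R'_ceramic fibre blanket = ln(0.154/0.0941)/(2πk) = 0.4926/(2π·0.0689) = 1.138 m·K/W
  R'_vermiculite board = ln(0.197/0.154)/(2πk) = 0.2463/(2π·0.0573) = 0.6840 m·K/W
ΣR = 0.01814 + 3.506×10^-4 + 1.138 + 0.6840 = 1.840 m·K/W
Q' = ΔT/ΣR = (328 °C − 25.3 °C)/1.840 = 164.5 W/m
From the inner boundary to the ceramic fibre blanket/vermiculite board interface, ΣR_partial = 1.156 m·K/W.
T_interface = T_in − Q'·ΣR_partial = 328 °C − (164.5)(1.156) = 138 °C

T = 138 °C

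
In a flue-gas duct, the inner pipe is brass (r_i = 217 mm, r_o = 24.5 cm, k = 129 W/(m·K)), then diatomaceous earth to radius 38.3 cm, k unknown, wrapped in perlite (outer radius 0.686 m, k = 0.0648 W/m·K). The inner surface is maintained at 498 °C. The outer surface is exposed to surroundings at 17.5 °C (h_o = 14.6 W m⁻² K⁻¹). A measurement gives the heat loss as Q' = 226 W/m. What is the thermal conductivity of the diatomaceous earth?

ΣR = ΔT/Q' = |498 − 17.5|/226 = 2.126 m·K/W
Known resistances:
  R'_brass = ln(0.245/0.217)/(2πk) = 0.1214/(2π·129) = 1.497×10^-4 m·K/W
  R'_perlite = ln(0.686/0.383)/(2πk) = 0.5828/(2π·0.0648) = 1.432 m·K/W
  R'_conv,out = 1/(2πr h) = 1/(2π·0.686·14.6) = 0.01589 m·K/W
R_diatomaceous earth = ΣR − ΣR_known = 2.126 − 1.448 = 0.6780 m·K/W
ln(r₂/r₁)/(2πk) = 0.6780 ⇒ k = 0.4468/(2π·0.6780) = 0.105 W/m·K

k = 0.105 W/m·K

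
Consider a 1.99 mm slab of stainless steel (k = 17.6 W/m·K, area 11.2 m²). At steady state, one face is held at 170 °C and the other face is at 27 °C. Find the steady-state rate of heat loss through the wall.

Q = kA·ΔT/L = 17.6 × 11.2 × |170 °C − 27 °C| / 0.00199 = 1.42×10^7 W

Q = 1.42×10^7 W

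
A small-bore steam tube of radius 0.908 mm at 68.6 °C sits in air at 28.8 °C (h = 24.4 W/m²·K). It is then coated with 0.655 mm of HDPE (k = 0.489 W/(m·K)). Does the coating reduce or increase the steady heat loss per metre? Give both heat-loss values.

Critical radius for a cylinder: r_cr = k/h = 0.0200 m = 2.00 cm.
Outer radius after coating: r₂ = 9.08×10^-4 + 6.55×10^-4 = 0.001563 m.
Since r₁ < r_cr and r₂ ≤ r_cr, the coating moves toward the maximum at r_cr — heat loss rises.
Bare: R = 1/(2πr₁h) = 7.184 m·K/W; Q = 39.8/7.184 = 5.54 W/m.
Coated: R = R_cond + R_conv = 4.350 m·K/W; Q = 39.8/4.350 = 9.15 W/m.

increases: 5.54 → 9.15 W/m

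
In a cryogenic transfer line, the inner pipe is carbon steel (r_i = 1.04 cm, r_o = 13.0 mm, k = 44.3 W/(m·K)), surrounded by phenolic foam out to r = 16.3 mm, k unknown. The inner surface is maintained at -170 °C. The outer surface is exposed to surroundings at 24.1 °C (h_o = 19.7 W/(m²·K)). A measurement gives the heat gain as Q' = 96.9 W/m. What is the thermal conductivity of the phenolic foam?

k = 0.0239 W/m·K

ΣR = ΔT/Q' = |-170 − 24.1|/96.9 = 2.003 m·K/W
Known resistances:
  R'_carbon steel = ln(0.0130/0.0104)/(2πk) = 0.2231/(2π·44.3) = 8.017×10^-4 m·K/W
  R'_conv,out = 1/(2πr h) = 1/(2π·0.0163·19.7) = 0.4956 m·K/W
R_phenolic foam = ΣR − ΣR_known = 2.003 − 0.4964 = 1.507 m·K/W
ln(r₂/r₁)/(2πk) = 1.507 ⇒ k = 0.2262/(2π·1.507) = 0.0239 W/m·K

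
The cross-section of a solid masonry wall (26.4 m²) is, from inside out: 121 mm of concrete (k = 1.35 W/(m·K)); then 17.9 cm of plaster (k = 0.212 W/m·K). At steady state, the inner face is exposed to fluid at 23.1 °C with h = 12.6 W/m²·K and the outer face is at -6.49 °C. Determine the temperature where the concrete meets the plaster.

T = 18.2 °C

Series thermal resistances, inner to outer:
  R_conv,in = 1/(hA) = 1/(12.6·26.4) = 0.003006 K/W
  R_concrete = L/(kA) = 0.121/(1.35·26.4) = 0.003395 K/W
  R_plaster = L/(kA) = 0.179/(0.212·26.4) = 0.03198 K/W
ΣR = 0.003006 + 0.003395 + 0.03198 = 0.03838 K/W
Q = ΔT/ΣR = (23.1 °C − -6.49 °C)/0.03838 = 771.0 W
From the inner boundary to the concrete/plaster interface, ΣR_partial = 0.006401 K/W.
T_interface = T_in − Q·ΣR_partial = 23.1 °C − (771.0)(0.006401) = 18.2 °C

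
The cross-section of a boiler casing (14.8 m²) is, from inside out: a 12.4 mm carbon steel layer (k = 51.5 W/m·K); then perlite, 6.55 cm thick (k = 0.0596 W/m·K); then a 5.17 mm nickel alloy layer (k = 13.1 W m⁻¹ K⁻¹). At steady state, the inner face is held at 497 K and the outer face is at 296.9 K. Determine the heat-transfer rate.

Q = 2.69 kW

Treat each layer as a resistance in series:
  R_carbon steel = L/(kA) = 0.0124/(51.5·14.8) = 1.627×10^-5 K/W
  R_perlite = L/(kA) = 0.0655/(0.0596·14.8) = 0.07426 K/W
  R_nickel alloy = L/(kA) = 0.00517/(13.1·14.8) = 2.667×10^-5 K/W
ΣR = 1.627×10^-5 + 0.07426 + 2.667×10^-5 = 0.07430 K/W
Q = ΔT/ΣR = (497 K − 296.9 K)/0.07430 = 2690 W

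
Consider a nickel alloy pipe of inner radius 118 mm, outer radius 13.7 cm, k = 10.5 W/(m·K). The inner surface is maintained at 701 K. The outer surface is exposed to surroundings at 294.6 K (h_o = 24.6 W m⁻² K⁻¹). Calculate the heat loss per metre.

Q' = 8.21 kW/m

Series thermal resistances, inner to outer:
  R'_nickel alloy = ln(0.137/0.118)/(2πk) = 0.1493/(2π·10.5) = 0.002263 m·K/W
  R'_conv,out = 1/(2πr h) = 1/(2π·0.137·24.6) = 0.04722 m·K/W
ΣR = 0.002263 + 0.04722 = 0.04948 m·K/W
Q' = ΔT/ΣR = (701 K − 294.6 K)/0.04948 = 8210 W/m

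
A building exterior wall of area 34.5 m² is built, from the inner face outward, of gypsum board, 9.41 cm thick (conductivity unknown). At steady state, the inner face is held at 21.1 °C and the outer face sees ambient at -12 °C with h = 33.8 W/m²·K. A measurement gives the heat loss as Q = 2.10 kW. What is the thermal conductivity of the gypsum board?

k = 0.183 W/m·K

ΣR = ΔT/Q = |21.1 − -12|/2100 = 0.01576 K/W
Known resistances:
  R_conv,out = 1/(hA) = 1/(33.8·34.5) = 8.576×10^-4 K/W
R_gypsum board = ΣR − ΣR_known = 0.01576 − 8.576×10^-4 = 0.01490 K/W
L/(kA) = 0.01490 ⇒ k = 0.0941/(0.01490·34.5) = 0.183 W/m·K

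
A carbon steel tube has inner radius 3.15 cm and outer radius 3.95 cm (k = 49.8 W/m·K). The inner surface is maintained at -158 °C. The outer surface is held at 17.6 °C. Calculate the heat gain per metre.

Q' = 2.43×10^5 W/m

Q' = 2πk·ΔT/ln(r₂/r₁) = 2π × 49.8 × 175.6 / ln(0.0395/0.0315) = 2.43×10^5 W/m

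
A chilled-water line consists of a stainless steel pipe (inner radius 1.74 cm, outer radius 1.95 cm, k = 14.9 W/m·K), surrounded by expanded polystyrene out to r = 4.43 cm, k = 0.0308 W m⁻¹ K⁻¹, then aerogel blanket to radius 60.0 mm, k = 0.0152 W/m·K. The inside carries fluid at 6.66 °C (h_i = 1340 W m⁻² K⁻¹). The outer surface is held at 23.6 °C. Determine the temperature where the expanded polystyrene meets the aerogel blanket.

T = 16.4 °C

Resistance network (inner→outer):
  R'_conv,in = 1/(2πr h) = 1/(2π·0.0174·1340) = 0.006826 m·K/W
  R'_stainless steel = ln(0.0195/0.0174)/(2πk) = 0.1139/(2π·14.9) = 0.001217 m·K/W
  R'_expanded polystyrene = ln(0.0443/0.0195)/(2πk) = 0.8206/(2π·0.0308) = 4.240 m·K/W
  R'_aerogel blanket = ln(0.0600/0.0443)/(2πk) = 0.3034/(2π·0.0152) = 3.176 m·K/W
ΣR = 0.006826 + 0.001217 + 4.240 + 3.176 = 7.424 m·K/W
Q' = ΔT/ΣR = (6.66 °C − 23.6 °C)/7.424 = -2.282 W/m
From the inner boundary to the expanded polystyrene/aerogel blanket interface, ΣR_partial = 4.248 m·K/W.
T_interface = T_in − Q'·ΣR_partial = 6.66 °C − (-2.282)(4.248) = 16.4 °C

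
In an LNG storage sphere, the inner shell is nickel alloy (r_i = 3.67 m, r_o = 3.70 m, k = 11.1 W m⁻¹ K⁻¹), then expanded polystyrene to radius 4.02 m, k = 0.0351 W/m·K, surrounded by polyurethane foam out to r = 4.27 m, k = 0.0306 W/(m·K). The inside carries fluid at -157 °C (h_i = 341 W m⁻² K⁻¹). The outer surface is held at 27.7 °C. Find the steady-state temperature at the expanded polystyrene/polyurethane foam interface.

Treat each layer as a resistance in series:
  R_conv,in = 1/(4πr²h) = 1/(4π·3.67²·341) = 1.733×10^-5 K/W
  R_nickel alloy = (1/3.67 − 1/3.70)/(4πk) = 0.002209/(4π·11.1) = 1.584×10^-5 K/W
  R_expanded polystyrene = (1/3.70 − 1/4.02)/(4πk) = 0.02151/(4π·0.0351) = 0.04878 K/W
  R_polyurethane foam = (1/4.02 − 1/4.27)/(4πk) = 0.01456/(4π·0.0306) = 0.03788 K/W
ΣR = 1.733×10^-5 + 1.584×10^-5 + 0.04878 + 0.03788 = 0.08669 K/W
Q = ΔT/ΣR = (-157 °C − 27.7 °C)/0.08669 = -2131 W
From the inner boundary to the expanded polystyrene/polyurethane foam interface, ΣR_partial = 0.04881 K/W.
T_interface = T_in − Q·ΣR_partial = -157 °C − (-2131)(0.04881) = -53.0 °C

T = -53.0 °C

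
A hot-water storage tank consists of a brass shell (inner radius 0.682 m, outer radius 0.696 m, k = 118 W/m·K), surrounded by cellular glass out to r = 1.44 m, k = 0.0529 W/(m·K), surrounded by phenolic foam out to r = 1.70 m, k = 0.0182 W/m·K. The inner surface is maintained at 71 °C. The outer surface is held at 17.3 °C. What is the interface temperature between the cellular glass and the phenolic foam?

Series thermal resistances, inner to outer:
  R_brass = (1/0.682 − 1/0.696)/(4πk) = 0.02949/(4π·118) = 1.989×10^-5 K/W
  R_cellular glass = (1/0.696 − 1/1.44)/(4πk) = 0.7423/(4π·0.0529) = 1.117 K/W
  R_phenolic foam = (1/1.44 − 1/1.70)/(4πk) = 0.1062/(4π·0.0182) = 0.4644 K/W
ΣR = 1.989×10^-5 + 1.117 + 0.4644 = 1.581 K/W
Q = ΔT/ΣR = (71 °C − 17.3 °C)/1.581 = 33.97 W
From the inner boundary to the cellular glass/phenolic foam interface, ΣR_partial = 1.117 K/W.
T_interface = T_in − Q·ΣR_partial = 71 °C − (33.97)(1.117) = 33.1 °C

T = 33.1 °C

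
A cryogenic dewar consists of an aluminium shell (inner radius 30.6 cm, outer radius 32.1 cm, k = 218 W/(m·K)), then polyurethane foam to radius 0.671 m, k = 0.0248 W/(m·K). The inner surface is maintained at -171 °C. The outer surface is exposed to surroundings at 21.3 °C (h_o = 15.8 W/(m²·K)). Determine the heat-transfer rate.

Q = 36.8 W

Resistance network (inner→outer):
  R_aluminium = (1/0.306 − 1/0.321)/(4πk) = 0.1527/(4π·218) = 5.574×10^-5 K/W
  R_polyurethane foam = (1/0.321 − 1/0.671)/(4πk) = 1.625/(4π·0.0248) = 5.214 K/W
  R_conv,out = 1/(4πr²h) = 1/(4π·0.671²·15.8) = 0.01119 K/W
ΣR = 5.574×10^-5 + 5.214 + 0.01119 = 5.225 K/W
Q = ΔT/ΣR = (-171 °C − 21.3 °C)/5.225 = -36.8 W
(Negative Q ⇒ heat flows inward; heat gain = 36.8 W.)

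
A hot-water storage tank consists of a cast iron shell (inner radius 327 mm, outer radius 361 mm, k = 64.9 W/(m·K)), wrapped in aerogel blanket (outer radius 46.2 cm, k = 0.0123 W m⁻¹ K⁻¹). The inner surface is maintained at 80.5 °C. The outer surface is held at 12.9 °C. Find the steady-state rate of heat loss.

Q = 17.3 W

Series thermal resistances, inner to outer:
  R_cast iron = (1/0.327 − 1/0.361)/(4πk) = 0.2880/(4π·64.9) = 3.532×10^-4 K/W
  R_aerogel blanket = (1/0.361 − 1/0.462)/(4πk) = 0.6056/(4π·0.0123) = 3.918 K/W
ΣR = 3.532×10^-4 + 3.918 = 3.918 K/W
Q = ΔT/ΣR = (80.5 °C − 12.9 °C)/3.918 = 17.3 W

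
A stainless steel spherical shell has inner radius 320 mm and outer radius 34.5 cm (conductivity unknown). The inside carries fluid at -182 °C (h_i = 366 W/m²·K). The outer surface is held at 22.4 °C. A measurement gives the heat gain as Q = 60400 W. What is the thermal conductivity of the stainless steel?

ΣR = ΔT/Q = |-182 − 22.4|/60400 = 0.003384 K/W
Known resistances:
  R_conv,in = 1/(4πr²h) = 1/(4π·0.320²·366) = 0.002123 K/W
R_stainless steel = ΣR − ΣR_known = 0.003384 − 0.002123 = 0.001261 K/W
(1/r₁−1/r₂)/(4πk) = 0.001261 ⇒ k = 0.2264/(4π·0.001261) = 14.3 W/m·K

k = 14.3 W/m·K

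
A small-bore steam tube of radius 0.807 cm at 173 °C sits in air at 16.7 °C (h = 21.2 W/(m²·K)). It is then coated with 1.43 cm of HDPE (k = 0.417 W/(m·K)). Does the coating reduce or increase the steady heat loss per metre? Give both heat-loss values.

increases: 168 → 216 W/m

Critical radius for a cylinder: r_cr = k/h = 0.0197 m = 1.97 cm.
Outer radius after coating: r₂ = 0.00807 + 0.0143 = 0.02237 m.
r₁ < r_cr < r₂: heat loss rises to a maximum at r_cr then falls. Whether the coating helps depends on whether Q(r₂) has dropped back below Q(r₁).
Bare: R = 1/(2πr₁h) = 0.9303 m·K/W; Q = 156.3/0.9303 = 168 W/m.
Coated: R = R_cond + R_conv = 0.7247 m·K/W; Q = 156.3/0.7247 = 216 W/m.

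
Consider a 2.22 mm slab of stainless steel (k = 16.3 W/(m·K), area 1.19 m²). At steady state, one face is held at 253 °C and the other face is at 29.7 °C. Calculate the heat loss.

Q = 1.95×10^6 W

Q = kA·ΔT/L = 16.3 × 1.19 × |253 °C − 29.7 °C| / 0.00222 = 1.95×10^6 W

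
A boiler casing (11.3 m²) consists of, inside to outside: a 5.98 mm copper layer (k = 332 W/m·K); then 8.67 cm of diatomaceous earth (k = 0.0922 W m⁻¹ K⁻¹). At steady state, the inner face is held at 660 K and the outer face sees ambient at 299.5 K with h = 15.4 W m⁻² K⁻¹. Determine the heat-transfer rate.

Series thermal resistances, inner to outer:
  R_copper = L/(kA) = 0.00598/(332·11.3) = 1.594×10^-6 K/W
  R_diatomaceous earth = L/(kA) = 0.0867/(0.0922·11.3) = 0.08322 K/W
  R_conv,out = 1/(hA) = 1/(15.4·11.3) = 0.005746 K/W
ΣR = 1.594×10^-6 + 0.08322 + 0.005746 = 0.08897 K/W
Q = ΔT/ΣR = (660 K − 299.5 K)/0.08897 = 4050 W

Q = 4050 W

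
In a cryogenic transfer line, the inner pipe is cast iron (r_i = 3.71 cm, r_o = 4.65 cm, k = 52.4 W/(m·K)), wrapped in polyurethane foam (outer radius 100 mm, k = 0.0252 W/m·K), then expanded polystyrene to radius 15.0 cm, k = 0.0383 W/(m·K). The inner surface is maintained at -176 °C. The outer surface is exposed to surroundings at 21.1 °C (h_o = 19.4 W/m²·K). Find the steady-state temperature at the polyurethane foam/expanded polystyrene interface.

Series thermal resistances, inner to outer:
  R'_cast iron = ln(0.0465/0.0371)/(2πk) = 0.2258/(2π·52.4) = 6.859×10^-4 m·K/W
  R'_polyurethane foam = ln(0.100/0.0465)/(2πk) = 0.7657/(2π·0.0252) = 4.836 m·K/W
  R'_expanded polystyrene = ln(0.150/0.100)/(2πk) = 0.4055/(2π·0.0383) = 1.685 m·K/W
  R'_conv,out = 1/(2πr h) = 1/(2π·0.150·19.4) = 0.05469 m·K/W
ΣR = 6.859×10^-4 + 4.836 + 1.685 + 0.05469 = 6.576 m·K/W
Q' = ΔT/ΣR = (-176 °C − 21.1 °C)/6.576 = -29.97 W/m
From the inner boundary to the polyurethane foam/expanded polystyrene interface, ΣR_partial = 4.837 m·K/W.
T_interface = T_in − Q'·ΣR_partial = -176 °C − (-29.97)(4.837) = -31.0 °C

T = -31.0 °C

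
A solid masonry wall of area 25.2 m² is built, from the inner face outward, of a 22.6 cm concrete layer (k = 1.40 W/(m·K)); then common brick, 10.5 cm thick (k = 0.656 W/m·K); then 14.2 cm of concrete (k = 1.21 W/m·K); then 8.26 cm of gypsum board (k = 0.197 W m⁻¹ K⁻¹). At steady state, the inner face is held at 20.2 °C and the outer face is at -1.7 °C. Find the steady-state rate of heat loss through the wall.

Q = 643 W

Series thermal resistances, inner to outer:
  R_concrete = L/(kA) = 0.226/(1.40·25.2) = 0.006406 K/W
  R_common brick = L/(kA) = 0.105/(0.656·25.2) = 0.006352 K/W
  R_concrete = L/(kA) = 0.142/(1.21·25.2) = 0.004657 K/W
  R_gypsum board = L/(kA) = 0.0826/(0.197·25.2) = 0.01664 K/W
ΣR = 0.006406 + 0.006352 + 0.004657 + 0.01664 = 0.03406 K/W
Q = ΔT/ΣR = (20.2 °C − -1.7 °C)/0.03406 = 643 W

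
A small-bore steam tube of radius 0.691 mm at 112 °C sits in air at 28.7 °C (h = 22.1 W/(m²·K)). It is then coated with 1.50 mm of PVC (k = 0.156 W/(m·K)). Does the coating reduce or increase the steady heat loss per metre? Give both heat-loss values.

Critical radius for a cylinder: r_cr = k/h = 0.00706 m = 0.706 cm.
Outer radius after coating: r₂ = 6.91×10^-4 + 0.00150 = 0.002191 m.
Since r₁ < r_cr and r₂ ≤ r_cr, the coating moves toward the maximum at r_cr — heat loss rises.
Bare: R = 1/(2πr₁h) = 10.42 m·K/W; Q = 83.3/10.42 = 7.99 W/m.
Coated: R = R_cond + R_conv = 4.464 m·K/W; Q = 83.3/4.464 = 18.7 W/m.

increases: 7.99 → 18.7 W/m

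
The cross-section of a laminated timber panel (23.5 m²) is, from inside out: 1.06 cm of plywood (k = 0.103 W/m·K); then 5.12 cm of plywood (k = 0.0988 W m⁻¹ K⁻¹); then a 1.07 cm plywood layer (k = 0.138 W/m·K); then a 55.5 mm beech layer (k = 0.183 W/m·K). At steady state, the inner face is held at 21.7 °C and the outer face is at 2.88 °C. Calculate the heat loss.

Series thermal resistances, inner to outer:
  R_plywood = L/(kA) = 0.0106/(0.103·23.5) = 0.004379 K/W
  R_plywood = L/(kA) = 0.0512/(0.0988·23.5) = 0.02205 K/W
  R_plywood = L/(kA) = 0.0107/(0.138·23.5) = 0.003299 K/W
  R_beech = L/(kA) = 0.0555/(0.183·23.5) = 0.01291 K/W
ΣR = 0.004379 + 0.02205 + 0.003299 + 0.01291 = 0.04264 K/W
Q = ΔT/ΣR = (21.7 °C − 2.88 °C)/0.04264 = 441 W

Q = 441 W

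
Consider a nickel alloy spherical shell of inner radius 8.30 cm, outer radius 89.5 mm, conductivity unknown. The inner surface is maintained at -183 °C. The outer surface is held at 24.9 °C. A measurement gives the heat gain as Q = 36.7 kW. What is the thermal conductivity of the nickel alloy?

ΣR = ΔT/Q = |-183 − 24.9|/36700 = 0.005665 K/W
(1/r₁−1/r₂)/(4πk) = 0.005665 ⇒ k = 0.8750/(4π·0.005665) = 12.3 W/m·K

k = 12.3 W/m·K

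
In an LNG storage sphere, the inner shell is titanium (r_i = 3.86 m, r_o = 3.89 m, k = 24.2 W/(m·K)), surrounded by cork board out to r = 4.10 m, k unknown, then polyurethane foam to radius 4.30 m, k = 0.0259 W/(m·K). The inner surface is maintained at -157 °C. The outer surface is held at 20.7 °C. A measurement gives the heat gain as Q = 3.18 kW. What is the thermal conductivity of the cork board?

ΣR = ΔT/Q = |-157 − 20.7|/3180 = 0.05588 K/W
Known resistances:
  R_titanium = (1/3.86 − 1/3.89)/(4πk) = 0.001998/(4π·24.2) = 6.570×10^-6 K/W
  R_polyurethane foam = (1/4.10 − 1/4.30)/(4πk) = 0.01134/(4π·0.0259) = 0.03486 K/W
R_cork board = ΣR − ΣR_known = 0.05588 − 0.03487 = 0.02101 K/W
(1/r₁−1/r₂)/(4πk) = 0.02101 ⇒ k = 0.01317/(4π·0.02101) = 0.0499 W/m·K

k = 0.0499 W/m·K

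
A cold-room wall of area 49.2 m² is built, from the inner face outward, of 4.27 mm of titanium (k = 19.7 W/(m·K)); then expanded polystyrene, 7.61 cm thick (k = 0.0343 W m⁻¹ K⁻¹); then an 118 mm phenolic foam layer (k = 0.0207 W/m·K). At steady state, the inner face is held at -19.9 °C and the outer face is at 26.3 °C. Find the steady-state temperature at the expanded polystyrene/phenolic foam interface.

T = -6.96 °C

Resistance network (inner→outer):
  R_titanium = L/(kA) = 0.00427/(19.7·49.2) = 4.406×10^-6 K/W
  R_expanded polystyrene = L/(kA) = 0.0761/(0.0343·49.2) = 0.04509 K/W
  R_phenolic foam = L/(kA) = 0.118/(0.0207·49.2) = 0.1159 K/W
ΣR = 4.406×10^-6 + 0.04509 + 0.1159 = 0.1610 K/W
Q = ΔT/ΣR = (-19.9 °C − 26.3 °C)/0.1610 = -287.0 W
From the inner boundary to the expanded polystyrene/phenolic foam interface, ΣR_partial = 0.04509 K/W.
T_interface = T_in − Q·ΣR_partial = -19.9 °C − (-287.0)(0.04509) = -6.96 °C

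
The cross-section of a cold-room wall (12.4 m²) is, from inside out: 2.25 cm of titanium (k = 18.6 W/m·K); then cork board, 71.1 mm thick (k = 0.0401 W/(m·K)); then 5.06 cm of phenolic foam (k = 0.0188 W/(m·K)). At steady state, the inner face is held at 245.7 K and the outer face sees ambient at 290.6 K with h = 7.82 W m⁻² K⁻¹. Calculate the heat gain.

Q = 121 W

Resistance network (inner→outer):
  R_titanium = L/(kA) = 0.0225/(18.6·12.4) = 9.755×10^-5 K/W
  R_cork board = L/(kA) = 0.0711/(0.0401·12.4) = 0.1430 K/W
  R_phenolic foam = L/(kA) = 0.0506/(0.0188·12.4) = 0.2171 K/W
  R_conv,out = 1/(hA) = 1/(7.82·12.4) = 0.01031 K/W
ΣR = 9.755×10^-5 + 0.1430 + 0.2171 + 0.01031 = 0.3705 K/W
Q = ΔT/ΣR = (245.7 K − 290.6 K)/0.3705 = -121 W
(Negative Q ⇒ heat flows inward; heat gain = 121 W.)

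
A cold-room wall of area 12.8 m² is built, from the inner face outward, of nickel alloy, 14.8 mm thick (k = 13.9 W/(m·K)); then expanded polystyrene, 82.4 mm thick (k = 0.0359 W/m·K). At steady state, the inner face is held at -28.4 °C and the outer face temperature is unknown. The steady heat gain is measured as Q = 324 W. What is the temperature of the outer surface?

Sum the resistances:
  R_nickel alloy = L/(kA) = 0.0148/(13.9·12.8) = 8.318×10^-5 K/W
  R_expanded polystyrene = L/(kA) = 0.0824/(0.0359·12.8) = 0.1793 K/W
ΣR = 0.1794 K/W
ΔT = Q·ΣR = 324 × 0.1794 = 58.13 K
Heat flows inward, so T_out = T_in + ΔT = -28.4 + 58.13 = 29.7 °C

T_out = 29.7 °C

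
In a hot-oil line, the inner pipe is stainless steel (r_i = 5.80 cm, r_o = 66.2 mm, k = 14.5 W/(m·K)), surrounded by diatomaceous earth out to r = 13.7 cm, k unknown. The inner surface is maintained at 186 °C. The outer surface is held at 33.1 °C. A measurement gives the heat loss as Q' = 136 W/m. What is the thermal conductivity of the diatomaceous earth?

k = 0.103 W/m·K

ΣR = ΔT/Q' = |186 − 33.1|/136 = 1.124 m·K/W
Known resistances:
  R'_stainless steel = ln(0.0662/0.0580)/(2πk) = 0.1322/(2π·14.5) = 0.001451 m·K/W
R_diatomaceous earth = ΣR − ΣR_known = 1.124 − 0.001451 = 1.123 m·K/W
ln(r₂/r₁)/(2πk) = 1.123 ⇒ k = 0.7273/(2π·1.123) = 0.103 W/m·K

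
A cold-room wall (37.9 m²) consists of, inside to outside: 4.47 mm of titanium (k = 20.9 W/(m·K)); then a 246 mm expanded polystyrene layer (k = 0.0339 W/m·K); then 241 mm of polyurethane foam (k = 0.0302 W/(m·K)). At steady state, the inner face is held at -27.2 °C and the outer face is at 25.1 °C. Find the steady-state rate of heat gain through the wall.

Q = 130 W

Resistance network (inner→outer):
  R_titanium = L/(kA) = 0.00447/(20.9·37.9) = 5.643×10^-6 K/W
  R_expanded polystyrene = L/(kA) = 0.246/(0.0339·37.9) = 0.1915 K/W
  R_polyurethane foam = L/(kA) = 0.241/(0.0302·37.9) = 0.2106 K/W
ΣR = 5.643×10^-6 + 0.1915 + 0.2106 = 0.4021 K/W
Q = ΔT/ΣR = (-27.2 °C − 25.1 °C)/0.4021 = -130 W
(Negative Q ⇒ heat flows inward; heat gain = 130 W.)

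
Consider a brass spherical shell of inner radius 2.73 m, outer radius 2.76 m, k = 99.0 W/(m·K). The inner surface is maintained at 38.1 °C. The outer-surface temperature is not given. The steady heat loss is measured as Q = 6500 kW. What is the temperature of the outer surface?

Series resistances:
  R_brass = (1/2.73 − 1/2.76)/(4πk) = 0.003982/(4π·99.0) = 3.200×10^-6 K/W
ΣR = 3.200×10^-6 K/W
ΔT = Q·ΣR = 6.50×10^6 × 3.200×10^-6 = 20.80 K
Heat flows outward, so T_out = T_in − ΔT = 38.1 − 20.80 = 17.3 °C

T_out = 17.3 °C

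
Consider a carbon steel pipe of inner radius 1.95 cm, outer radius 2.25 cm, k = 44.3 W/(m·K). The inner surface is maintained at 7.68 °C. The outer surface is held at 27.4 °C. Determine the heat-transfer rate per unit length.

Q' = 2πk·ΔT/ln(r₂/r₁) = 2π × 44.3 × 19.72 / ln(0.0225/0.0195) = 38400 W/m

Q' = 38.4 kW/m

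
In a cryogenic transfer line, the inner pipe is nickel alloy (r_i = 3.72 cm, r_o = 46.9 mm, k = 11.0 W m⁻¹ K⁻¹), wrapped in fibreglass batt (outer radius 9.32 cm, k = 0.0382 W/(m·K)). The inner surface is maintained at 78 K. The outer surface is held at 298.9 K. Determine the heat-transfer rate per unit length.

Resistance network (inner→outer):
  R'_nickel alloy = ln(0.0469/0.0372)/(2πk) = 0.2317/(2π·11.0) = 0.003353 m·K/W
  R'_fibreglass batt = ln(0.0932/0.0469)/(2πk) = 0.6867/(2π·0.0382) = 2.861 m·K/W
ΣR = 0.003353 + 2.861 = 2.864 m·K/W
Q' = ΔT/ΣR = (78 K − 298.9 K)/2.864 = -77.1 W/m
(Negative Q' ⇒ heat flows inward; heat gain = 77.1 W/m.)

Q' = 77.1 W/m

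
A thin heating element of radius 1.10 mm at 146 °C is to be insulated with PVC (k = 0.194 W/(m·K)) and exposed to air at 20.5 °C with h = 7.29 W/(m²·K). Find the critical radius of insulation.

For a cylinder, r_cr = k_ins/h = 0.194/7.29 = 0.0266 m = 2.66 cm

r_cr = 2.66 cm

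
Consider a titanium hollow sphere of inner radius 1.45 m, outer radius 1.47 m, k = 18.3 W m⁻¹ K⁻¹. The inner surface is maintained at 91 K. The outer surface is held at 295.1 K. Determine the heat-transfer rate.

Q = 4πk·ΔT/(1/r₁ − 1/r₂) = 4π × 18.3 × 204.1 / (1/1.45 − 1/1.47) = 5.00×10^6 W

Q = 5000 kW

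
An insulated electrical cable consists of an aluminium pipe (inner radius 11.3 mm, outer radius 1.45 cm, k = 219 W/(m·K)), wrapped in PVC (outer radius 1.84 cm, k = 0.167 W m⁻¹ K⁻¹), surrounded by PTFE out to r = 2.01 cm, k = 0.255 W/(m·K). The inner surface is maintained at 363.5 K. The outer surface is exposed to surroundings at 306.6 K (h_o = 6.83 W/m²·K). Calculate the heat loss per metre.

Q' = 39.5 W/m

Series thermal resistances, inner to outer:
  R'_aluminium = ln(0.0145/0.0113)/(2πk) = 0.2493/(2π·219) = 1.812×10^-4 m·K/W
  R'_PVC = ln(0.0184/0.0145)/(2πk) = 0.2382/(2π·0.167) = 0.2270 m·K/W
  R'_PTFE = ln(0.0201/0.0184)/(2πk) = 0.08837/(2π·0.255) = 0.05515 m·K/W
  R'_conv,out = 1/(2πr h) = 1/(2π·0.0201·6.83) = 1.159 m·K/W
ΣR = 1.812×10^-4 + 0.2270 + 0.05515 + 1.159 = 1.441 m·K/W
Q' = ΔT/ΣR = (363.5 K − 306.6 K)/1.441 = 39.5 W/m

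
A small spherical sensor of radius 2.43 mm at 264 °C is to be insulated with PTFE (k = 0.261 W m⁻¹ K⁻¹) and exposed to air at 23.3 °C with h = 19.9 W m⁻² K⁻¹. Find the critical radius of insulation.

r_cr = 2.62 cm

For a sphere, r_cr = 2k_ins/h = 2·0.261/19.9 = 0.0262 m = 2.62 cm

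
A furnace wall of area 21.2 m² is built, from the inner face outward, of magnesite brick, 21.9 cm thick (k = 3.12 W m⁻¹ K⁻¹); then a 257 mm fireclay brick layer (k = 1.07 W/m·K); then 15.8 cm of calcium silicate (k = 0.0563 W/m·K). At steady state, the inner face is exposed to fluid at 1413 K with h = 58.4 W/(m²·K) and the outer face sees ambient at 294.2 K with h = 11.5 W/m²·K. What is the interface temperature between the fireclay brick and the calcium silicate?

Resistance network (inner→outer):
  R_conv,in = 1/(hA) = 1/(58.4·21.2) = 8.077×10^-4 K/W
  R_magnesite brick = L/(kA) = 0.219/(3.12·21.2) = 0.003311 K/W
  R_fireclay brick = L/(kA) = 0.257/(1.07·21.2) = 0.01133 K/W
  R_calcium silicate = L/(kA) = 0.158/(0.0563·21.2) = 0.1324 K/W
  R_conv,out = 1/(hA) = 1/(11.5·21.2) = 0.004102 K/W
ΣR = 8.077×10^-4 + 0.003311 + 0.01133 + 0.1324 + 0.004102 = 0.1520 K/W
Q = ΔT/ΣR = (1413 K − 294.2 K)/0.1520 = 7361 W
From the inner boundary to the fireclay brick/calcium silicate interface, ΣR_partial = 0.01545 K/W.
T_interface = T_in − Q·ΣR_partial = 1413 K − (7361)(0.01545) = 1299 K

T = 1299 K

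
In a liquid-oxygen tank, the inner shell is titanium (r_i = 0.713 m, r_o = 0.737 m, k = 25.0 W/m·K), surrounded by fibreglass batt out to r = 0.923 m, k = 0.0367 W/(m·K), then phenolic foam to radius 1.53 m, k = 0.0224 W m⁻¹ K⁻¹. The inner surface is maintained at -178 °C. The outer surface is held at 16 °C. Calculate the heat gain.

Q = 91.5 W

Resistance network (inner→outer):
  R_titanium = (1/0.713 − 1/0.737)/(4πk) = 0.04567/(4π·25.0) = 1.454×10^-4 K/W
  R_fibreglass batt = (1/0.737 − 1/0.923)/(4πk) = 0.2734/(4π·0.0367) = 0.5929 K/W
  R_phenolic foam = (1/0.923 − 1/1.53)/(4πk) = 0.4298/(4π·0.0224) = 1.527 K/W
ΣR = 1.454×10^-4 + 0.5929 + 1.527 = 2.120 K/W
Q = ΔT/ΣR = (-178 °C − 16 °C)/2.120 = -91.5 W
(Negative Q ⇒ heat flows inward; heat gain = 91.5 W.)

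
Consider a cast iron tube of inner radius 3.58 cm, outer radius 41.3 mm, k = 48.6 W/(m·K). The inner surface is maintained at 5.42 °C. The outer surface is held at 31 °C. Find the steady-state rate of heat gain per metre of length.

Q' = 2πk·ΔT/ln(r₂/r₁) = 2π × 48.6 × 25.58 / ln(0.0413/0.0358) = 54700 W/m

Q' = 54.7 kW/m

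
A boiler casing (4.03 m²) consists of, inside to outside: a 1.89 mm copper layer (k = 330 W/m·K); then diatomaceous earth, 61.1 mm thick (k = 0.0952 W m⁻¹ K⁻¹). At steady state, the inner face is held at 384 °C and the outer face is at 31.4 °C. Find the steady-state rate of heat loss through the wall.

Series thermal resistances, inner to outer:
  R_copper = L/(kA) = 0.00189/(330·4.03) = 1.421×10^-6 K/W
  R_diatomaceous earth = L/(kA) = 0.0611/(0.0952·4.03) = 0.1593 K/W
ΣR = 1.421×10^-6 + 0.1593 = 0.1593 K/W
Q = ΔT/ΣR = (384 °C − 31.4 °C)/0.1593 = 2210 W

Q = 2.21 kW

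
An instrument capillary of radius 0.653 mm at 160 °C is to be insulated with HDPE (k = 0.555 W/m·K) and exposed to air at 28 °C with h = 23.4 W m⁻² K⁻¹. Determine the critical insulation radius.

r_cr = 2.37 cm

For a cylinder, r_cr = k_ins/h = 0.555/23.4 = 0.0237 m = 2.37 cm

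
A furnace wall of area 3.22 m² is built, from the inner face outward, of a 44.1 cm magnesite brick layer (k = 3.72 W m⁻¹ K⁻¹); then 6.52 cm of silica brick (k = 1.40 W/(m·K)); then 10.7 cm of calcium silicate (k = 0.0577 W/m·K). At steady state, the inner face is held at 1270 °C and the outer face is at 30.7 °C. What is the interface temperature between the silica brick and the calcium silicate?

Treat each layer as a resistance in series:
  R_magnesite brick = L/(kA) = 0.441/(3.72·3.22) = 0.03682 K/W
  R_silica brick = L/(kA) = 0.0652/(1.40·3.22) = 0.01446 K/W
  R_calcium silicate = L/(kA) = 0.107/(0.0577·3.22) = 0.5759 K/W
ΣR = 0.03682 + 0.01446 + 0.5759 = 0.6272 K/W
Q = ΔT/ΣR = (1270 °C − 30.7 °C)/0.6272 = 1976 W
From the inner boundary to the silica brick/calcium silicate interface, ΣR_partial = 0.05128 K/W.
T_interface = T_in − Q·ΣR_partial = 1270 °C − (1976)(0.05128) = 1169 °C

T = 1169 °C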